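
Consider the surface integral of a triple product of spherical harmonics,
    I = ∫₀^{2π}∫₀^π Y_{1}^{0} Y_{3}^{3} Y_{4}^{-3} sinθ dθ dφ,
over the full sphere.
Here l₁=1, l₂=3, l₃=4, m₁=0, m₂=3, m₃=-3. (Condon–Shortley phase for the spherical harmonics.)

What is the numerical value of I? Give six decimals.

-0.162868

m-sum 0 ✓  L=8 even ✓  2≤4≤4 ✓
Π(2lᵢ+1) = 3×7×9 = 189
triangle coeff Δ(1,3,4) = 1/252
Σ_t [0,0]: t=0:+1/36 = 1/36
(3j)²=4/63 [(1 3 4; 0 0 0)], sign=+1
Σ_t [0,0]: t=0:+1/720 = 1/720
(3j)²=1/36 [(1 3 4; 0 3 -3)], sign=-1
⇒ 4πI² = 1/3
I = (-1)√(1/3/(4π)) = -0.16286750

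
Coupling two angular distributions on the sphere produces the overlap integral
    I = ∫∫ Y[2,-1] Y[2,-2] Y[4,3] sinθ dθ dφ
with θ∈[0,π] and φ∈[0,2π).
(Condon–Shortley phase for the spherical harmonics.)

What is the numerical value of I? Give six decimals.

Rules hold: Σm=0, L=8 even, 0≤4≤4.
N = 5·5·9 = 225
Δ = 0!·4!·4!/9! = 1/630
Racah Σ t=0..0: t=0:+1/16 = 1/16
⇒ 3j(2 2 4; 0 0 0)² = 2/35, sgn +1
Racah Σ t=0..0: t=0:+1/144 = 1/144
⇒ 3j(2 2 4; -1 -2 3)² = 1/18, sgn -1
4πI² = N·(3j₀)²·(3jₘ)² = 5/7
I = -1·√(0.714286/4π) = -0.23841361

-0.238414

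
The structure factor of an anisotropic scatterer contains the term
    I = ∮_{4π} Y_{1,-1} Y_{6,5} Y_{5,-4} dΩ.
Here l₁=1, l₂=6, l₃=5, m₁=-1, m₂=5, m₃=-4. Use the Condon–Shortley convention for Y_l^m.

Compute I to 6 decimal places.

-0.303018

Checks pass: Σm=0; 12 even; l₃=5∈[5,7].
(2·1+1)(2·6+1)(2·5+1) = 429
Δ: 2! 0! 10! / 13! → 1/858
sum: t=1:−1/14400 = -1/14400
3j²(1 6 5; 0 0 0) = Δ·Π!·Σ² = 6/143  (sign +1)
sum: t=2:+1/725760 = 1/725760
3j²(1 6 5; -1 5 -4) = Δ·Π!·Σ² = 5/78  (sign -1)
combine: 4πI² = 429·6/143·5/78 = 15/13
take √, sign -1: I = -0.30301841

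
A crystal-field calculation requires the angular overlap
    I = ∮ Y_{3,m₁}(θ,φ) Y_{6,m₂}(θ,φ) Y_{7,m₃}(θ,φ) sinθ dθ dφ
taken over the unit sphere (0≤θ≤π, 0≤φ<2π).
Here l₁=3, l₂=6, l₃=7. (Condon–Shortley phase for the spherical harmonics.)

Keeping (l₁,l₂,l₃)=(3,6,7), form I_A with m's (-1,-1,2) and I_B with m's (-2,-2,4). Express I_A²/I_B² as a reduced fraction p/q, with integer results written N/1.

Same 3,6,7: normalisation and zero-m 3j drop out of the ratio.
A: Δ: 2! 4! 10! / 17! → 1/2042040; sum: t=0:+1/691200 t=1:−1/103680 t=2:+1/241920 = -59/14515200; 3j²(3 6 7; -1 -1 2) = Δ·Π!·Σ² = 3481/340340  (sign +1)
B: Δ: 2! 4! 10! / 17! → 1/2042040; sum: t=1:−1/725760 t=2:+1/967680 = -1/2903040; 3j²(3 6 7; -2 -2 4) = Δ·Π!·Σ² = 5/3094  (sign +1)
I_A²/I_B² = (3481/340340)/(5/3094) = 3481/550

3481/550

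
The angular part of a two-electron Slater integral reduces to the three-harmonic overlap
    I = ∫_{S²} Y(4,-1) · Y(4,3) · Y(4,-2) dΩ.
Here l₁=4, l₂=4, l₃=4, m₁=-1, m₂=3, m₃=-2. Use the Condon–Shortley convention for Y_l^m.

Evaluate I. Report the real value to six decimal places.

-0.063661

Rules hold: Σm=0, L=12 even, 0≤4≤8.
N = 9·9·9 = 729
Δ = 4!·4!·4!/13! = 1/450450
Racah Σ t=0..4: t=0:+1/13824 t=1:−1/216 t=2:+1/64 t=3:−1/216 t=4:+1/13824 = 5/768
⇒ 3j(4 4 4; 0 0 0)² = 18/1001, sgn +1
Racah Σ t=3..4: t=3:−1/576 t=4:+1/864 = -1/1728
⇒ 3j(4 4 4; -1 3 -2)² = 5/1287, sgn -1
4πI² = N·(3j₀)²·(3jₘ)² = 7290/143143
I = -1·√(0.0509281/4π) = -0.06366105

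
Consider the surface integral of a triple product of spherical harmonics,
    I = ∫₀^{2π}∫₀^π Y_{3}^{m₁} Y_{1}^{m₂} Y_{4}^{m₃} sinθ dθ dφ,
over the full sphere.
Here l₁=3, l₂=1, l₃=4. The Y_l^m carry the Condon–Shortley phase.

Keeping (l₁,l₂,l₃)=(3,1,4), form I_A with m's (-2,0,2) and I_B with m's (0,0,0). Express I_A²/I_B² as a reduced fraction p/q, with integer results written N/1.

3/4

Shared (l₁,l₂,l₃)=(3,1,4): N and (l;000)² cancel in I_A²/I_B².
A: Δ = 0!·6!·2!/9! = 1/252; Racah Σ t=0..0: t=0:+1/120 = 1/120; ⇒ 3j(3 1 4; -2 0 2)² = 1/21, sgn +1
B: Δ = 0!·6!·2!/9! = 1/252; Racah Σ t=0..0: t=0:+1/36 = 1/36; ⇒ 3j(3 1 4; 0 0 0)² = 4/63, sgn +1
I_A²/I_B² = (1/21)/(4/63) = 3/4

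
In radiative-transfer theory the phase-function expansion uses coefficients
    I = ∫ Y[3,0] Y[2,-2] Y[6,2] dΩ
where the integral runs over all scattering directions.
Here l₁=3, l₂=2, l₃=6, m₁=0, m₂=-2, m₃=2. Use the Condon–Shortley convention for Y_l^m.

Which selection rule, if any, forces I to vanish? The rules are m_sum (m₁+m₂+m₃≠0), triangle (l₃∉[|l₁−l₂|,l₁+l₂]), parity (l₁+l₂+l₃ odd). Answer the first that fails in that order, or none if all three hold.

triangle

Σmᵢ = 0  ✓
l₃∈[|l₁−l₂|,l₁+l₂]=[1,5], have l₃=6  ✗
Σlᵢ = 11 ⇒ odd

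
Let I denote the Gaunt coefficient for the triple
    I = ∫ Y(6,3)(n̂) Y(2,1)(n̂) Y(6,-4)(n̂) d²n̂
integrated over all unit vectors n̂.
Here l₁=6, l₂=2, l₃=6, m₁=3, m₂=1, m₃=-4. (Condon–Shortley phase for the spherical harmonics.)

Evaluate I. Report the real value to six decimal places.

Rules hold: Σm=0, L=14 even, 4≤6≤8.
N = 13·5·13 = 845
Δ = 2!·10!·2!/15! = 1/90090
Racah Σ t=0..2: t=0:+1/69120 t=1:−1/14400 t=2:+1/69120 = -7/172800
⇒ 3j(6 2 6; 0 0 0)² = 14/715, sgn -1
Racah Σ t=1..2: t=1:−1/161280 t=2:+1/725760 = -1/207360
⇒ 3j(6 2 6; 3 1 -4)² = 7/286, sgn -1
4πI² = N·(3j₀)²·(3jₘ)² = 49/121
I = +1·√(0.404959/4π) = 0.17951487

0.179515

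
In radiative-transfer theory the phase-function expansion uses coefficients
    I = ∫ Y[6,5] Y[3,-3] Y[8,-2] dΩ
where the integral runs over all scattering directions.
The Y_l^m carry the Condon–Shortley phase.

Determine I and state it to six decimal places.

0.000000

Σlᵢ=17 odd — θ-integrand is odd under cosθ→−cosθ; I=0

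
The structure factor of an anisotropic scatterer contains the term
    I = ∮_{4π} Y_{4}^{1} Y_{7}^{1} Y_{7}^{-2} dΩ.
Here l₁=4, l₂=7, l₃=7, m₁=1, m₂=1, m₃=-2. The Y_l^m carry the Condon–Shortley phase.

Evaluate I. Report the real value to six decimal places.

0.100255

Rules hold: Σm=0, L=18 even, 3≤7≤11.
N = 9·15·15 = 2025
Δ = 4!·4!·10!/19! = 1/58198140
Racah Σ t=0..4: t=0:+1/17418240 t=1:−1/622080 t=2:+1/230400 t=3:−1/622080 t=4:+1/17418240 = 1/806400
⇒ 3j(4 7 7; 0 0 0)² = 2268/230945, sgn -1
Racah Σ t=0..3: t=0:+1/11612160 t=1:−1/725760 t=2:+1/414720 t=3:−1/2073600 = 37/58060800
⇒ 3j(4 7 7; 1 1 -2)² = 4107/646646, sgn -1
4πI² = N·(3j₀)²·(3jₘ)² = 269460270/2133423721
I = +1·√(0.126304/4π) = 0.10025450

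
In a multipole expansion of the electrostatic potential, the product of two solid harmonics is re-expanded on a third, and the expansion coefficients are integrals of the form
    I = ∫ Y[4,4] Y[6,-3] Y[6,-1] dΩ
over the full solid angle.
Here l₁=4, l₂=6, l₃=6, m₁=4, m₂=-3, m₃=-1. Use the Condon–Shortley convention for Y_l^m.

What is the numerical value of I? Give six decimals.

-0.167630

Rules hold: Σm=0, L=16 even, 2≤6≤10.
N = 9·13·13 = 1521
Δ = 4!·4!·8!/17! = 1/15315300
Racah Σ t=0..4: t=0:+1/829440 t=1:−1/25920 t=2:+1/9216 t=3:−1/25920 t=4:+1/829440 = 7/207360
⇒ 3j(4 6 6; 0 0 0)² = 28/2431, sgn +1
Racah Σ t=0..0: t=0:+1/414720 = 1/414720
⇒ 3j(4 6 6; 4 -3 -1)² = 49/2431, sgn -1
4πI² = N·(3j₀)²·(3jₘ)² = 12348/34969
I = -1·√(0.353113/4π) = -0.16763001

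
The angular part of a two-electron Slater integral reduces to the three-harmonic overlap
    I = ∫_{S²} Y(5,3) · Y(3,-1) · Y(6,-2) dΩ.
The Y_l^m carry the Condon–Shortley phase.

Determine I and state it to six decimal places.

Rules hold: Σm=0, L=14 even, 2≤6≤8.
N = 11·7·13 = 1001
Δ = 2!·8!·4!/15! = 1/675675
Racah Σ t=0..2: t=0:+1/8640 t=1:−1/2304 t=2:+1/8640 = -7/34560
⇒ 3j(5 3 6; 0 0 0)² = 7/429, sgn -1
Racah Σ t=0..2: t=0:+1/11520 t=1:−1/30240 t=2:+1/1935360 = 1/18432
⇒ 3j(5 3 6; 3 -1 -2)² = 7/429, sgn +1
4πI² = N·(3j₀)²·(3jₘ)² = 343/1287
I = -1·√(0.266511/4π) = -0.14563067

-0.145631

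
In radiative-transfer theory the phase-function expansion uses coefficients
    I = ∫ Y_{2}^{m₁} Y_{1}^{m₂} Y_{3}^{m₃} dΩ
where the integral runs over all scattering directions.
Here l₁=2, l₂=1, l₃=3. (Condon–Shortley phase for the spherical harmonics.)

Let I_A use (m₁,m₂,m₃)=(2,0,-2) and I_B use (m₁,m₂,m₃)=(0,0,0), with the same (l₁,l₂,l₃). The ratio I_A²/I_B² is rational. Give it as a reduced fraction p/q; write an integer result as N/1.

Same 2,1,3: normalisation and zero-m 3j drop out of the ratio.
A: Δ: 0! 4! 2! / 7! → 1/105; sum: t=0:+1/24 = 1/24; 3j²(2 1 3; 2 0 -2) = Δ·Π!·Σ² = 1/21  (sign -1)
B: Δ: 0! 4! 2! / 7! → 1/105; sum: t=0:+1/4 = 1/4; 3j²(2 1 3; 0 0 0) = Δ·Π!·Σ² = 3/35  (sign -1)
I_A²/I_B² = (1/21)/(3/35) = 5/9

5/9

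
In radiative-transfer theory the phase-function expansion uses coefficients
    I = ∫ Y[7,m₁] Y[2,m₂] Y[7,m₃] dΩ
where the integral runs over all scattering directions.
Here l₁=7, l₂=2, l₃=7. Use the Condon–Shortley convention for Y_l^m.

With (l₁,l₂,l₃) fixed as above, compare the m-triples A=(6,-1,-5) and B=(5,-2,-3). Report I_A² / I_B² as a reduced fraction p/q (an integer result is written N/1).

143/72

l's match ⇒ only the (l;m) 3-j factors differ between A and B.
A: triangle coeff Δ(7,2,7) = 1/185640; Σ_t [0,1]: t=0:+1/79833600 t=1:−1/958003200 = 1/87091200; (3j)²=121/4760 [(7 2 7; 6 -1 -5)], sign=+1
B: triangle coeff Δ(7,2,7) = 1/185640; Σ_t [0,0]: t=0:+1/29030400 = 1/29030400; (3j)²=99/7735 [(7 2 7; 5 -2 -3)], sign=+1
I_A²/I_B² = (121/4760)/(99/7735) = 143/72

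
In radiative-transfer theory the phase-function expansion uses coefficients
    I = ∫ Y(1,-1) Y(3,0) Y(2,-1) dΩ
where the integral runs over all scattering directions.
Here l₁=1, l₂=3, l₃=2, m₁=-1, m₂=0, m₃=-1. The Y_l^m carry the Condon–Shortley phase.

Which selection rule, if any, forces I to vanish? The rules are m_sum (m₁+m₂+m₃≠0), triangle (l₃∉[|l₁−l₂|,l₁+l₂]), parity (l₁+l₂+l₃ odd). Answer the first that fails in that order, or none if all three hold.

m_sum

m₁+m₂+m₃ = -1 + 0 − 1 = -2  ✗
triangle: |1−3|=2 ≤ l₃=2 ≤ 1+3=4
parity: l₁+l₂+l₃ = 6 is even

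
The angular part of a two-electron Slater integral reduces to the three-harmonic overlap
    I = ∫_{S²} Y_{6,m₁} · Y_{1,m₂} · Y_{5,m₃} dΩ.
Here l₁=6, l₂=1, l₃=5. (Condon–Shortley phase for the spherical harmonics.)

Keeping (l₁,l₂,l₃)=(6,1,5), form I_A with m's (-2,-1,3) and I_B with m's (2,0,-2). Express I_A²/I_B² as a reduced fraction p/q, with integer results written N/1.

3/16

l's match ⇒ only the (l;m) 3-j factors differ between A and B.
A: triangle coeff Δ(6,1,5) = 1/858; Σ_t [0,0]: t=0:+1/161280 = 1/161280; (3j)²=1/143 [(6 1 5; -2 -1 3)], sign=+1
B: triangle coeff Δ(6,1,5) = 1/858; Σ_t [1,1]: t=1:−1/30240 = -1/30240; (3j)²=16/429 [(6 1 5; 2 0 -2)], sign=+1
I_A²/I_B² = (1/143)/(16/429) = 3/16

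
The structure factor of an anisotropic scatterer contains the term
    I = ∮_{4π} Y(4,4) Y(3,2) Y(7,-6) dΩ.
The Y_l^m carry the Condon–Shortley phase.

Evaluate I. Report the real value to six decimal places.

0.241725

Rules hold: Σm=0, L=14 even, 1≤7≤7.
N = 9·7·15 = 945
Δ = 0!·8!·6!/15! = 1/45045
Racah Σ t=0..0: t=0:+1/20736 = 1/20736
⇒ 3j(4 3 7; 0 0 0)² = 35/1287, sgn -1
Racah Σ t=0..0: t=0:+1/4838400 = 1/4838400
⇒ 3j(4 3 7; 4 2 -6)² = 1/35, sgn -1
4πI² = N·(3j₀)²·(3jₘ)² = 105/143
I = +1·√(0.734266/4π) = 0.24172507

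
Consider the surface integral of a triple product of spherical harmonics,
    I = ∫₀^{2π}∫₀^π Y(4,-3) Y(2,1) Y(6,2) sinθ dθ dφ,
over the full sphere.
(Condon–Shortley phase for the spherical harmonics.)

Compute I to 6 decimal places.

0.089969

Rules hold: Σm=0, L=12 even, 2≤6≤6.
N = 9·5·13 = 585
Δ = 0!·8!·4!/13! = 1/6435
Racah Σ t=0..0: t=0:+1/2304 = 1/2304
⇒ 3j(4 2 6; 0 0 0)² = 5/143, sgn +1
Racah Σ t=0..0: t=0:+1/30240 = 1/30240
⇒ 3j(4 2 6; -3 1 2)² = 32/6435, sgn +1
4πI² = N·(3j₀)²·(3jₘ)² = 160/1573
I = +1·√(0.101716/4π) = 0.08996855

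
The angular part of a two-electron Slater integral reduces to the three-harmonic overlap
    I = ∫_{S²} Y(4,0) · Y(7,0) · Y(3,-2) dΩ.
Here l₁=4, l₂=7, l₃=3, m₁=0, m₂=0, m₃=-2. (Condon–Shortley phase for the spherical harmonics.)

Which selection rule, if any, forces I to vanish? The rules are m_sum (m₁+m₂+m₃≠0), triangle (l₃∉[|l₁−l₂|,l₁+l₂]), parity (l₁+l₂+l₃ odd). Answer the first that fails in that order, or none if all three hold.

m₁+m₂+m₃ = 0 + 0 − 2 = -2  ✗
triangle: |4−7|=3 ≤ l₃=3 ≤ 4+7=11
parity: l₁+l₂+l₃ = 14 is even

m_sum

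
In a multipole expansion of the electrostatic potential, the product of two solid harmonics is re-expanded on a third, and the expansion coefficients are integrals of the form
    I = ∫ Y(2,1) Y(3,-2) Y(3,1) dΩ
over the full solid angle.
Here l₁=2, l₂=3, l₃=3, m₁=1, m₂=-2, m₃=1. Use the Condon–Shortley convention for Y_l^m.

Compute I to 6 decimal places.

m-sum 0 ✓  L=8 even ✓  1≤3≤5 ✓
Π(2lᵢ+1) = 5×7×7 = 245
triangle coeff Δ(2,3,3) = 1/3780
Σ_t [0,2]: t=0:+1/24 t=1:−1/4 t=2:+1/24 = -1/6
(3j)²=4/105 [(2 3 3; 0 0 0)], sign=+1
Σ_t [0,1]: t=0:+1/12 t=1:−1/48 = 1/16
(3j)²=1/28 [(2 3 3; 1 -2 1)], sign=+1
⇒ 4πI² = 1/3
I = (+1)√(1/3/(4π)) = 0.16286750

0.162868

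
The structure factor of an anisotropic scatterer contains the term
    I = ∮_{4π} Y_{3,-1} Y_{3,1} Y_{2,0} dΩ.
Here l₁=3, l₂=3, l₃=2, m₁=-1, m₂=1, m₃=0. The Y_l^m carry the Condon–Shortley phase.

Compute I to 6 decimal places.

Rules hold: Σm=0, L=8 even, 0≤2≤6.
N = 7·7·5 = 245
Δ = 4!·2!·2!/9! = 1/3780
Racah Σ t=1..3: t=1:−1/24 t=2:+1/4 t=3:−1/24 = 1/6
⇒ 3j(3 3 2; 0 0 0)² = 4/105, sgn +1
Racah Σ t=2..4: t=2:+1/16 t=3:−1/6 t=4:+1/96 = -3/32
⇒ 3j(3 3 2; -1 1 0)² = 3/140, sgn -1
4πI² = N·(3j₀)²·(3jₘ)² = 1/5
I = -1·√(0.2/4π) = -0.12615663

-0.126157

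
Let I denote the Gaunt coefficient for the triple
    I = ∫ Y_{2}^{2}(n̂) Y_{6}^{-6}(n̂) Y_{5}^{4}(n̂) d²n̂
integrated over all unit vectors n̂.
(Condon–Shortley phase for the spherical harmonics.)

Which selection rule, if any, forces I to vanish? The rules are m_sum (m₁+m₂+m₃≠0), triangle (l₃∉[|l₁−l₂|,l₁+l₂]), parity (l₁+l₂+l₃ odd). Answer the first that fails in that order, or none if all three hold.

parity

azimuthal sum: 2 − 6 + 4 = 0  ✓
4 ≤ 5 ≤ 8 (triangle on l)  ✓
L = 2 + 6 + 5 = 13 (odd)  ✗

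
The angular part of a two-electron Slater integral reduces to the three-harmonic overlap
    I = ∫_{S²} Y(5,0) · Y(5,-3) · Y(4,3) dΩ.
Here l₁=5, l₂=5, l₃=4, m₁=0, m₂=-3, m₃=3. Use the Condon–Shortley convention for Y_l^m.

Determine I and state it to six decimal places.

0.130198

m-sum 0 ✓  L=14 even ✓  0≤4≤10 ✓
Π(2lᵢ+1) = 11×11×9 = 1089
triangle coeff Δ(5,5,4) = 1/3153150
Σ_t [1,5]: t=1:−1/69120 t=2:+1/1728 t=3:−1/576 t=4:+1/1728 t=5:−1/69120 = -7/11520
(3j)²=2/143 [(5 5 4; 0 0 0)], sign=-1
Σ_t [1,2]: t=1:−1/17280 t=2:+1/6912 = 1/11520
(3j)²=2/143 [(5 5 4; 0 -3 3)], sign=-1
⇒ 4πI² = 36/169
I = (+1)√(36/169/(4π)) = 0.13019760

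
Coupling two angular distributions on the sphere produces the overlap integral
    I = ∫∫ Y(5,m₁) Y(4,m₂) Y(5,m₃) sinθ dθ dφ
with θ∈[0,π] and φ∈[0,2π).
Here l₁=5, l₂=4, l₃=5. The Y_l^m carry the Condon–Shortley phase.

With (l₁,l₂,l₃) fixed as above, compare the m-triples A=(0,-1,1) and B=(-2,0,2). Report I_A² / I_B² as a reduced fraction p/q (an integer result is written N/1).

6/1

Same 5,4,5: normalisation and zero-m 3j drop out of the ratio.
A: Δ: 4! 6! 4! / 15! → 1/3153150; sum: t=0:+1/17280 t=1:−1/1152 t=2:+1/864 t=3:−1/6912 = 7/34560; 3j²(5 4 5; 0 -1 1) = Δ·Π!·Σ² = 1/429  (sign +1)
B: Δ: 4! 6! 4! / 15! → 1/3153150; sum: t=1:−1/25920 t=2:+1/1920 t=3:−1/1728 t=4:+1/20736 = -1/20736; 3j²(5 4 5; -2 0 2) = Δ·Π!·Σ² = 1/2574  (sign +1)
I_A²/I_B² = (1/429)/(1/2574) = 6/1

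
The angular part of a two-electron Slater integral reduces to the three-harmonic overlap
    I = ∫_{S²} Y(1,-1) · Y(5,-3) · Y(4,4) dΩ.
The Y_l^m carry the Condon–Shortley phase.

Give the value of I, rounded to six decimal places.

-0.049106

m-sum 0 ✓  L=10 even ✓  4≤4≤6 ✓
Π(2lᵢ+1) = 3×11×9 = 297
triangle coeff Δ(1,5,4) = 1/495
Σ_t [1,1]: t=1:−1/576 = -1/576
(3j)²=5/99 [(1 5 4; 0 0 0)], sign=-1
Σ_t [2,2]: t=2:+1/80640 = 1/80640
(3j)²=1/495 [(1 5 4; -1 -3 4)], sign=+1
⇒ 4πI² = 1/33
I = (-1)√(1/33/(4π)) = -0.04910640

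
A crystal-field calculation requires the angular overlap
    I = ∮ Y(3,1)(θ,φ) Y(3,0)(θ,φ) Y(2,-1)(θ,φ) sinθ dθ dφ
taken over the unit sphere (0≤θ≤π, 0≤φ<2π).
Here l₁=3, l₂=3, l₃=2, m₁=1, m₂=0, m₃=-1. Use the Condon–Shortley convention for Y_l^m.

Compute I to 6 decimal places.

m-sum 0 ✓  L=8 even ✓  0≤2≤6 ✓
Π(2lᵢ+1) = 7×7×5 = 245
triangle coeff Δ(3,3,2) = 1/3780
Σ_t [1,3]: t=1:−1/24 t=2:+1/4 t=3:−1/24 = 1/6
(3j)²=4/105 [(3 3 2; 0 0 0)], sign=+1
Σ_t [1,2]: t=1:−1/12 t=2:+1/8 = 1/24
(3j)²=1/210 [(3 3 2; 1 0 -1)], sign=-1
⇒ 4πI² = 2/45
I = (-1)√(2/45/(4π)) = -0.05947080

-0.059471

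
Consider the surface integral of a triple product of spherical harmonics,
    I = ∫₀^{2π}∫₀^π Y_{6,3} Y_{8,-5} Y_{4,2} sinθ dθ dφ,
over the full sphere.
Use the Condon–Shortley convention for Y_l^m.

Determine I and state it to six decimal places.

m-sum 0 ✓  L=18 even ✓  2≤4≤14 ✓
Π(2lᵢ+1) = 13×17×9 = 1989
triangle coeff Δ(6,8,4) = 1/23279256
Σ_t [4,6]: t=4:+1/1658880 t=5:−1/518400 t=6:+1/1658880 = -1/1382400
(3j)²=504/46189 [(6 8 4; 0 0 0)], sign=-1
Σ_t [1,3]: t=1:−1/34836480 t=2:+1/9676800 t=3:−1/43545600 = 1/19353600
(3j)²=243/18088 [(6 8 4; 3 -5 2)], sign=+1
⇒ 4πI² = 19683/67507
I = (-1)√(19683/67507/(4π)) = -0.15232329

-0.152323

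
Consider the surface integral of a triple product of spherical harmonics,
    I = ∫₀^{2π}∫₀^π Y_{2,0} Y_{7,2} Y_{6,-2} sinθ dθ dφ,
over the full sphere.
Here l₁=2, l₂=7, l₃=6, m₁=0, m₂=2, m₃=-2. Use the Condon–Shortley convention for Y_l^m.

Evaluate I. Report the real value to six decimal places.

0.000000

Σlᵢ=15 odd — θ-integrand is odd under cosθ→−cosθ; I=0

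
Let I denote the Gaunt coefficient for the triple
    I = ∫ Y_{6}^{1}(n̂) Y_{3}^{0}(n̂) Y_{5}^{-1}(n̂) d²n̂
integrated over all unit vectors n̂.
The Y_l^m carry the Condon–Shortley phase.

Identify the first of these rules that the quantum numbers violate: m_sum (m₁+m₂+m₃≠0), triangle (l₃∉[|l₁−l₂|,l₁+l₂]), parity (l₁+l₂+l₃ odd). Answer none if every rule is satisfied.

azimuthal sum: 1 + 0 − 1 = 0  ✓
3 ≤ 5 ≤ 9 (triangle on l)  ✓
L = 6 + 3 + 5 = 14 (even)  ✓

none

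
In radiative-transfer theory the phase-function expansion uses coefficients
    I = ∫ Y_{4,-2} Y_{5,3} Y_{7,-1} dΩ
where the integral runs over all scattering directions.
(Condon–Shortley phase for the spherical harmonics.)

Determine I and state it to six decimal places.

Checks pass: Σm=0; 16 even; l₃=7∈[1,9].
(2·4+1)(2·5+1)(2·7+1) = 1485
Δ: 2! 6! 8! / 17! → 1/6126120
sum: t=0:+1/69120 t=1:−1/20736 t=2:+1/69120 = -1/51840
3j²(4 5 7; 0 0 0) = Δ·Π!·Σ² = 280/21879  (sign +1)
sum: t=0:+1/58060800 t=1:−1/604800 t=2:+1/138240 = 13/2322432
3j²(4 5 7; -2 3 -1) = Δ·Π!·Σ² = 1625/94248  (sign +1)
combine: 4πI² = 1485·280/21879·1625/94248 = 3125/9537
take √, sign +1: I = 0.16147831

0.161478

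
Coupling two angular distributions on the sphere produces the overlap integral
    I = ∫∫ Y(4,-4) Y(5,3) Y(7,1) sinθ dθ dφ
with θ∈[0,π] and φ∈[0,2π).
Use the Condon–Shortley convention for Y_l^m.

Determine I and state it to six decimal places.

0.073615

Checks pass: Σm=0; 16 even; l₃=7∈[1,9].
(2·4+1)(2·5+1)(2·7+1) = 1485
Δ: 2! 6! 8! / 17! → 1/6126120
sum: t=0:+1/69120 t=1:−1/20736 t=2:+1/69120 = -1/51840
3j²(4 5 7; 0 0 0) = Δ·Π!·Σ² = 280/21879  (sign +1)
sum: t=2:+1/2073600 = 1/2073600
3j²(4 5 7; -4 3 1) = Δ·Π!·Σ² = 392/109395  (sign +1)
combine: 4πI² = 1485·280/21879·392/109395 = 109760/1611753
take √, sign +1: I = 0.07361526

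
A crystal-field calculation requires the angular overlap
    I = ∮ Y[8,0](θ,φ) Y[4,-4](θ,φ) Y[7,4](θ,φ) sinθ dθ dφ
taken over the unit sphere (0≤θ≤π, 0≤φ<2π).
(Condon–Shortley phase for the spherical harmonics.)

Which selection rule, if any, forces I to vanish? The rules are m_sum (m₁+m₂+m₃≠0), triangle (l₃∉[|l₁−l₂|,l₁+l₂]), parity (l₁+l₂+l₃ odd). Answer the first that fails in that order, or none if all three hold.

Σmᵢ = 0  ✓
l₃∈[|l₁−l₂|,l₁+l₂]=[4,12], have l₃=7  ✓
Σlᵢ = 19 ⇒ odd  ✗

parity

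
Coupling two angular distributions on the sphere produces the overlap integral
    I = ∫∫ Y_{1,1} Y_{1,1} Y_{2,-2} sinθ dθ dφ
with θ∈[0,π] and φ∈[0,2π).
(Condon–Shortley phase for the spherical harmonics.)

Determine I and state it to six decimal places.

0.309019

m-sum 0 ✓  L=4 even ✓  0≤2≤2 ✓
Π(2lᵢ+1) = 3×3×5 = 45
triangle coeff Δ(1,1,2) = 1/30
Σ_t [0,0]: t=0:+1/1 = 1/1
(3j)²=2/15 [(1 1 2; 0 0 0)], sign=+1
Σ_t [0,0]: t=0:+1/4 = 1/4
(3j)²=1/5 [(1 1 2; 1 1 -2)], sign=+1
⇒ 4πI² = 6/5
I = (+1)√(6/5/(4π)) = 0.30901936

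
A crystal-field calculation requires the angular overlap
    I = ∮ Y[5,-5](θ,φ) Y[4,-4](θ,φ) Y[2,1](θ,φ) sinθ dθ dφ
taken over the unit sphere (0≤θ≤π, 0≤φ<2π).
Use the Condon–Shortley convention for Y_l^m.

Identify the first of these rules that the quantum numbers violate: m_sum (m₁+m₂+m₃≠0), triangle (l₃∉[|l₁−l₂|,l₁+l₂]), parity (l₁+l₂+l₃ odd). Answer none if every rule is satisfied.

azimuthal sum: -5 − 4 + 1 = -8  ✗
1 ≤ 2 ≤ 9 (triangle on l)
L = 5 + 4 + 2 = 11 (odd)

m_sum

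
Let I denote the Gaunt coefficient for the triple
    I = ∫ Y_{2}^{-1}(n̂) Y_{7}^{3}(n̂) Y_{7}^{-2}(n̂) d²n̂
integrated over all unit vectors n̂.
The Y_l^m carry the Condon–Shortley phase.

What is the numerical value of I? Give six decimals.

Rules hold: Σm=0, L=16 even, 5≤7≤9.
N = 5·15·15 = 1125
Δ = 2!·2!·12!/17! = 1/185640
Racah Σ t=0..2: t=0:+1/2419200 t=1:−1/518400 t=2:+1/2419200 = -1/907200
⇒ 3j(2 7 7; 0 0 0)² = 56/3315, sgn +1
Racah Σ t=1..2: t=1:−1/4354560 t=2:+1/1935360 = 1/3483648
⇒ 3j(2 7 7; -1 3 -2)² = 125/12376, sgn -1
4πI² = N·(3j₀)²·(3jₘ)² = 9375/48841
I = -1·√(0.191949/4π) = -0.12359145

-0.123591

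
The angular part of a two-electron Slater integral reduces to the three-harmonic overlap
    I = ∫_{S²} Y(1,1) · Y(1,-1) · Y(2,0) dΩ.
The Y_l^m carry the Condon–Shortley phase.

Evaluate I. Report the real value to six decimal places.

m-sum 0 ✓  L=4 even ✓  0≤2≤2 ✓
Π(2lᵢ+1) = 3×3×5 = 45
triangle coeff Δ(1,1,2) = 1/30
Σ_t [0,0]: t=0:+1/1 = 1/1
(3j)²=2/15 [(1 1 2; 0 0 0)], sign=+1
Σ_t [0,0]: t=0:+1/4 = 1/4
(3j)²=1/30 [(1 1 2; 1 -1 0)], sign=+1
⇒ 4πI² = 1/5
I = (+1)√(1/5/(4π)) = 0.12615663

0.126157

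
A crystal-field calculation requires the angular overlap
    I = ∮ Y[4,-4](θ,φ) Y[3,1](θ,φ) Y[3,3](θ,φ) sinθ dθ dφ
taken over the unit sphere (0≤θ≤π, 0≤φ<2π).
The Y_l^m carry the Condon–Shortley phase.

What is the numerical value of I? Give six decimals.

-0.166198

Rules hold: Σm=0, L=10 even, 1≤3≤7.
N = 9·7·7 = 441
Δ = 4!·4!·2!/11! = 1/34650
Racah Σ t=1..3: t=1:−1/72 t=2:+1/16 t=3:−1/72 = 5/144
⇒ 3j(4 3 3; 0 0 0)² = 2/77, sgn -1
Racah Σ t=4..4: t=4:+1/1152 = 1/1152
⇒ 3j(4 3 3; -4 1 3)² = 1/33, sgn +1
4πI² = N·(3j₀)²·(3jₘ)² = 42/121
I = -1·√(0.347107/4π) = -0.16619847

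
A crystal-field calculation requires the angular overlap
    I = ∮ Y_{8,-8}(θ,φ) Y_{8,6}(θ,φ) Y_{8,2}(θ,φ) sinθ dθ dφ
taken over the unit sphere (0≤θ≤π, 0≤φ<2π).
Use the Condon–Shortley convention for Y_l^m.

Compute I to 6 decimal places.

Checks pass: Σm=0; 24 even; l₃=8∈[0,16].
(2·8+1)(2·8+1)(2·8+1) = 4913
Δ: 8! 8! 8! / 25! → 1/236637794250
sum: t=0:+1/65548320768000 t=1:−1/128024064000 t=2:+1/2985984000 t=3:−1/373248000 t=4:+1/191102976 t=5:−1/373248000 t=6:+1/2985984000 t=7:−1/128024064000 t=8:+1/65548320768000 = 11/20808990720
3j²(8 8 8; 0 0 0) = Δ·Π!·Σ² = 490/96577  (sign +1)
sum: t=8:+1/2341011456000 = 1/2341011456000
3j²(8 8 8; -8 6 2) = Δ·Π!·Σ² = 273/37145  (sign +1)
combine: 4πI² = 4913·490/96577·273/37145 = 34986/190969
take √, sign +1: I = 0.12074267

0.120743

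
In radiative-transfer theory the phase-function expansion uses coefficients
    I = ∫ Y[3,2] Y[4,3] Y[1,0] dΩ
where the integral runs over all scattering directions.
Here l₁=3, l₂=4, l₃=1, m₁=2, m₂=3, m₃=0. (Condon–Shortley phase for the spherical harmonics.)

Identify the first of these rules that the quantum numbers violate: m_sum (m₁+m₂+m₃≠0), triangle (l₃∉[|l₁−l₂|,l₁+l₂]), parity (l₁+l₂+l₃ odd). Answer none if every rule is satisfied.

m_sum

azimuthal sum: 2 + 3 + 0 = 5  ✗
1 ≤ 1 ≤ 7 (triangle on l)
L = 3 + 4 + 1 = 8 (even)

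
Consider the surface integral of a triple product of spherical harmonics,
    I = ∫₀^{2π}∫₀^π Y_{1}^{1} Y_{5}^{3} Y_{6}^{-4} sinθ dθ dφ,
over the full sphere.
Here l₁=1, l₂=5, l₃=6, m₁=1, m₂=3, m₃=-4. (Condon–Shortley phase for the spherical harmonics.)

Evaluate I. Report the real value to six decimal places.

Checks pass: Σm=0; 12 even; l₃=6∈[4,6].
(2·1+1)(2·5+1)(2·6+1) = 429
Δ: 0! 2! 10! / 13! → 1/858
sum: t=0:+1/14400 = 1/14400
3j²(1 5 6; 0 0 0) = Δ·Π!·Σ² = 6/143  (sign +1)
sum: t=0:+1/161280 = 1/161280
3j²(1 5 6; 1 3 -4) = Δ·Π!·Σ² = 15/286  (sign +1)
combine: 4πI² = 429·6/143·15/286 = 135/143
take √, sign +1: I = 0.27409047

0.274090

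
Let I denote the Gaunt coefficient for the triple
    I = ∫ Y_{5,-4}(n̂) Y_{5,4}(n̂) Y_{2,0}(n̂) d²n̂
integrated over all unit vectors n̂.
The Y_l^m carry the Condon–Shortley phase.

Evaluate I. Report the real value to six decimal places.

m-sum 0 ✓  L=12 even ✓  0≤2≤10 ✓
Π(2lᵢ+1) = 11×11×5 = 605
triangle coeff Δ(5,5,2) = 1/38610
Σ_t [3,5]: t=3:−1/2880 t=4:+1/576 t=5:−1/2880 = 1/960
(3j)²=10/429 [(5 5 2; 0 0 0)], sign=+1
Σ_t [7,8]: t=7:−1/20160 t=8:+1/40320 = -1/40320
(3j)²=6/715 [(5 5 2; -4 4 0)], sign=-1
⇒ 4πI² = 20/169
I = (-1)√(20/169/(4π)) = -0.09704356

-0.097044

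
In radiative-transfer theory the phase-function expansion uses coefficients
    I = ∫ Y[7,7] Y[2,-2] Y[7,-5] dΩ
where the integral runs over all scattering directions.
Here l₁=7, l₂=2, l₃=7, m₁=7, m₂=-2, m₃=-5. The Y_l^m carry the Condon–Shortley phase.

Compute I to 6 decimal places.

m-sum 0 ✓  L=16 even ✓  5≤7≤9 ✓
Π(2lᵢ+1) = 15×5×15 = 1125
triangle coeff Δ(7,2,7) = 1/185640
Σ_t [0,2]: t=0:+1/2419200 t=1:−1/518400 t=2:+1/2419200 = -1/907200
(3j)²=56/3315 [(7 2 7; 0 0 0)], sign=+1
Σ_t [0,0]: t=0:+1/1916006400 = 1/1916006400
(3j)²=1/340 [(7 2 7; 7 -2 -5)], sign=+1
⇒ 4πI² = 210/3757
I = (+1)√(210/3757/(4π)) = 0.06669359

0.066694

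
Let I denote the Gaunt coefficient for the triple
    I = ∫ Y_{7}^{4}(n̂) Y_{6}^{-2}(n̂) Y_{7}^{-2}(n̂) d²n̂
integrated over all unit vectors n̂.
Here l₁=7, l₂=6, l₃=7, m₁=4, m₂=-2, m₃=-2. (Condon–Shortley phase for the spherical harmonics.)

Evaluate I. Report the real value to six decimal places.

Checks pass: Σm=0; 20 even; l₃=7∈[1,13].
(2·7+1)(2·6+1)(2·7+1) = 2925
Δ: 6! 8! 6! / 21! → 1/2444321880
sum: t=0:+1/2612736000 t=1:−1/20736000 t=2:+1/1658880 t=3:−1/746496 t=4:+1/1658880 t=5:−1/20736000 t=6:+1/2612736000 = -1/4354560
3j²(7 6 7; 0 0 0) = Δ·Π!·Σ² = 1000/138567  (sign +1)
sum: t=0:+1/24883200 t=1:−1/6220800 t=2:+1/11612160 t=3:−1/174182400 = -1/24883200
3j²(7 6 7; 4 -2 -2) = Δ·Π!·Σ² = 28/4199  (sign +1)
combine: 4πI² = 2925·1000/138567·28/4199 = 2100000/14919047
take √, sign +1: I = 0.10583618

0.105836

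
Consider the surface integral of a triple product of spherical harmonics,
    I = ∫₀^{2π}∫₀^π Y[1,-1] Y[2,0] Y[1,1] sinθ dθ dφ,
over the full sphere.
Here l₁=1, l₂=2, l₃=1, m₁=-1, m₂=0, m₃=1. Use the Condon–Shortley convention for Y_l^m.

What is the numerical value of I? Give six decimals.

Checks pass: Σm=0; 4 even; l₃=1∈[1,3].
(2·1+1)(2·2+1)(2·1+1) = 45
Δ: 2! 0! 2! / 5! → 1/30
sum: t=1:−1/1 = -1/1
3j²(1 2 1; 0 0 0) = Δ·Π!·Σ² = 2/15  (sign +1)
sum: t=2:+1/4 = 1/4
3j²(1 2 1; -1 0 1) = Δ·Π!·Σ² = 1/30  (sign +1)
combine: 4πI² = 45·2/15·1/30 = 1/5
take √, sign +1: I = 0.12615663

0.126157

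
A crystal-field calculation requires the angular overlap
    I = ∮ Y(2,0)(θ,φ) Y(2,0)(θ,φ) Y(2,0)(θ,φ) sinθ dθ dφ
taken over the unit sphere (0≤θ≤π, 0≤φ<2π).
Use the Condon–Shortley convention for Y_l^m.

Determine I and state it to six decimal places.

0.180224

m-sum 0 ✓  L=6 even ✓  0≤2≤4 ✓
Π(2lᵢ+1) = 5×5×5 = 125
triangle coeff Δ(2,2,2) = 1/630
Σ_t [0,2]: t=0:+1/8 t=1:−1/1 t=2:+1/8 = -3/4
(3j)²=2/35 [(2 2 2; 0 0 0)], sign=-1
(m-triple is (0,0,0) — same symbol as above.)
⇒ 4πI² = 20/49
I = (+1)√(20/49/(4π)) = 0.18022375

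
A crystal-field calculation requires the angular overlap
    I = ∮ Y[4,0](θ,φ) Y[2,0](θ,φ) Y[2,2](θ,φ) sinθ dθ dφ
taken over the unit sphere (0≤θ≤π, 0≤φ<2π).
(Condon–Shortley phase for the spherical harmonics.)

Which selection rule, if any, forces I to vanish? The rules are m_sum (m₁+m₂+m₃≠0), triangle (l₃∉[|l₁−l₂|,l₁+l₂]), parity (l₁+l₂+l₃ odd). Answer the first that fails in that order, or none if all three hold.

m₁+m₂+m₃ = 0 + 0 + 2 = 2  ✗
triangle: |4−2|=2 ≤ l₃=2 ≤ 4+2=6
parity: l₁+l₂+l₃ = 8 is even

m_sum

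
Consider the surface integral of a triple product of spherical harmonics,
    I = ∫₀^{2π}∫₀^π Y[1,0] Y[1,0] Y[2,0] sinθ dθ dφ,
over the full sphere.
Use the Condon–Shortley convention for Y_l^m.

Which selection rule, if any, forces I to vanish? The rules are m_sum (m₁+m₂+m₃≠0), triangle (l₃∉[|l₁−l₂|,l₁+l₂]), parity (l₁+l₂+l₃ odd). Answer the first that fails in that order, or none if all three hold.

m₁+m₂+m₃ = 0 + 0 + 0 = 0  ✓
triangle: |1−1|=0 ≤ l₃=2 ≤ 1+1=2  ✓
parity: l₁+l₂+l₃ = 4 is even  ✓

none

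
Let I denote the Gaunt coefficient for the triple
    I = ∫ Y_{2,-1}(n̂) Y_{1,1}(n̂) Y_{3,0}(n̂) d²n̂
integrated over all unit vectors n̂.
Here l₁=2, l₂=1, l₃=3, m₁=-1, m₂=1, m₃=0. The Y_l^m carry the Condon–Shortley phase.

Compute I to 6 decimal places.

0.143048

Rules hold: Σm=0, L=6 even, 1≤3≤3.
N = 5·3·7 = 105
Δ = 0!·4!·2!/7! = 1/105
Racah Σ t=0..0: t=0:+1/4 = 1/4
⇒ 3j(2 1 3; 0 0 0)² = 3/35, sgn -1
Racah Σ t=0..0: t=0:+1/12 = 1/12
⇒ 3j(2 1 3; -1 1 0)² = 1/35, sgn -1
4πI² = N·(3j₀)²·(3jₘ)² = 9/35
I = +1·√(0.257143/4π) = 0.14304817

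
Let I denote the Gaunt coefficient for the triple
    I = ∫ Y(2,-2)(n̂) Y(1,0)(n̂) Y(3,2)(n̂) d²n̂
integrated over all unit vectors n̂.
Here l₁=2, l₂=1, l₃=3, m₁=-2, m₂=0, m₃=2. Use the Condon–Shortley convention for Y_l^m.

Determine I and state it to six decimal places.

0.184674

Rules hold: Σm=0, L=6 even, 1≤3≤3.
N = 5·3·7 = 105
Δ = 0!·4!·2!/7! = 1/105
Racah Σ t=0..0: t=0:+1/4 = 1/4
⇒ 3j(2 1 3; 0 0 0)² = 3/35, sgn -1
Racah Σ t=0..0: t=0:+1/24 = 1/24
⇒ 3j(2 1 3; -2 0 2)² = 1/21, sgn -1
4πI² = N·(3j₀)²·(3jₘ)² = 3/7
I = +1·√(0.428571/4π) = 0.18467439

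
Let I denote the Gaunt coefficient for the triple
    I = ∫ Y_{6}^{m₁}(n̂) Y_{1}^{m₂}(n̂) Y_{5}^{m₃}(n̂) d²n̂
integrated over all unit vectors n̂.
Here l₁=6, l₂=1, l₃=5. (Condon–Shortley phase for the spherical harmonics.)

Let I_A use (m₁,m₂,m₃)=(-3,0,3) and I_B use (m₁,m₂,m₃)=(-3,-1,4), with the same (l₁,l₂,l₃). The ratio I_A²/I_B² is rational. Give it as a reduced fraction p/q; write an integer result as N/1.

Shared (l₁,l₂,l₃)=(6,1,5): N and (l;000)² cancel in I_A²/I_B².
A: Δ = 2!·10!·0!/13! = 1/858; Racah Σ t=1..1: t=1:−1/80640 = -1/80640; ⇒ 3j(6 1 5; -3 0 3)² = 9/286, sgn -1
B: Δ = 2!·10!·0!/13! = 1/858; Racah Σ t=0..0: t=0:+1/725760 = 1/725760; ⇒ 3j(6 1 5; -3 -1 4)² = 1/286, sgn -1
I_A²/I_B² = (9/286)/(1/286) = 9/1

9/1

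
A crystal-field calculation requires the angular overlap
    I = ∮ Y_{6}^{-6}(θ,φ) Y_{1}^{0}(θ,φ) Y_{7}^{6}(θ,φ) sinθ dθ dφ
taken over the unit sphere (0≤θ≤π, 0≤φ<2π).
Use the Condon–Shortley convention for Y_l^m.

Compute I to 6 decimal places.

0.126157

m-sum 0 ✓  L=14 even ✓  5≤7≤7 ✓
Π(2lᵢ+1) = 13×3×15 = 585
triangle coeff Δ(6,1,7) = 1/1365
Σ_t [0,0]: t=0:+1/518400 = 1/518400
(3j)²=7/195 [(6 1 7; 0 0 0)], sign=-1
Σ_t [0,0]: t=0:+1/479001600 = 1/479001600
(3j)²=1/105 [(6 1 7; -6 0 6)], sign=-1
⇒ 4πI² = 1/5
I = (+1)√(1/5/(4π)) = 0.12615663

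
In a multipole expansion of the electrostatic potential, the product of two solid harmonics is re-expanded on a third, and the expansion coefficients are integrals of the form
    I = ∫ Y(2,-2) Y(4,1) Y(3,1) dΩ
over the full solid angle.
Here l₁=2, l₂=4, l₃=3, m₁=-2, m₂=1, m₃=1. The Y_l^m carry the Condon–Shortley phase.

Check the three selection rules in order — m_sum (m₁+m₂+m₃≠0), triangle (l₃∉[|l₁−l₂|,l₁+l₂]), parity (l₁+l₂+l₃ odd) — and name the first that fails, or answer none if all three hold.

azimuthal sum: -2 + 1 + 1 = 0  ✓
2 ≤ 3 ≤ 6 (triangle on l)  ✓
L = 2 + 4 + 3 = 9 (odd)  ✗

parity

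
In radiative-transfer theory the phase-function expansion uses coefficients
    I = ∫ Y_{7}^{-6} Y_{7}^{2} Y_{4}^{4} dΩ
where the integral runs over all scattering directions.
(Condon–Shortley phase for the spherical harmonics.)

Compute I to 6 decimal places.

m-sum 0 ✓  L=18 even ✓  0≤4≤14 ✓
Π(2lᵢ+1) = 15×15×9 = 2025
triangle coeff Δ(7,7,4) = 1/58198140
Σ_t [3,7]: t=3:−1/17418240 t=4:+1/622080 t=5:−1/230400 t=6:+1/622080 t=7:−1/17418240 = -1/806400
(3j)²=2268/230945 [(7 7 4; 0 0 0)], sign=-1
Σ_t [9,9]: t=9:−1/209018880 = -1/209018880
(3j)²=25/5814 [(7 7 4; -6 2 4)], sign=-1
⇒ 4πI² = 1275750/14919047
I = (+1)√(1275750/14919047/(4π)) = 0.08249114

0.082491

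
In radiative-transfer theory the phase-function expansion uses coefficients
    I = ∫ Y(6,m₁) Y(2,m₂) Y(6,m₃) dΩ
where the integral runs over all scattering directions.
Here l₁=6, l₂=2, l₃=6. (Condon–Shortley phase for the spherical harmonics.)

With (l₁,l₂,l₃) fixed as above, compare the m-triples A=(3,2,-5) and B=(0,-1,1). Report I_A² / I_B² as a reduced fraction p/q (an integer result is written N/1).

Shared (l₁,l₂,l₃)=(6,2,6): N and (l;000)² cancel in I_A²/I_B².
A: Δ = 2!·10!·2!/15! = 1/90090; Racah Σ t=2..2: t=2:+1/1451520 = 1/1451520; ⇒ 3j(6 2 6; 3 2 -5)² = 1/91, sgn -1
B: Δ = 2!·10!·2!/15! = 1/90090; Racah Σ t=0..1: t=0:+1/34560 t=1:−1/28800 = -1/172800; ⇒ 3j(6 2 6; 0 -1 1)² = 1/1430, sgn +1
I_A²/I_B² = (1/91)/(1/1430) = 110/7

110/7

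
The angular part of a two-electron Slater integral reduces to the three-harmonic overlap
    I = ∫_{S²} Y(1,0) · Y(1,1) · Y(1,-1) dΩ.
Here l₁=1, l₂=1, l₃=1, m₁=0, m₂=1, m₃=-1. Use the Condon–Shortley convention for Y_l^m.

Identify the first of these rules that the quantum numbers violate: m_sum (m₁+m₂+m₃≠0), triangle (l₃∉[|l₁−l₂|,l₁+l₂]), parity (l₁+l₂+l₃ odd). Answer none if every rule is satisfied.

parity

m₁+m₂+m₃ = 0 + 1 − 1 = 0  ✓
triangle: |1−1|=0 ≤ l₃=1 ≤ 1+1=2  ✓
parity: l₁+l₂+l₃ = 3 is odd  ✗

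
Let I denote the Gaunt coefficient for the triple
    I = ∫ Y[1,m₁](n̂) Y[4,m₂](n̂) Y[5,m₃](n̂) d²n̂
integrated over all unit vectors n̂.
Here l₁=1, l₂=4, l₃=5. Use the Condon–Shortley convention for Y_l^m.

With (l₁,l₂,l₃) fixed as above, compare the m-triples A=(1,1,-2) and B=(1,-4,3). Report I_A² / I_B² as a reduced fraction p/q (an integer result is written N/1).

21/1

Shared (l₁,l₂,l₃)=(1,4,5): N and (l;000)² cancel in I_A²/I_B².
A: Δ = 0!·2!·8!/11! = 1/495; Racah Σ t=0..0: t=0:+1/1440 = 1/1440; ⇒ 3j(1 4 5; 1 1 -2)² = 7/165, sgn -1
B: Δ = 0!·2!·8!/11! = 1/495; Racah Σ t=0..0: t=0:+1/80640 = 1/80640; ⇒ 3j(1 4 5; 1 -4 3)² = 1/495, sgn +1
I_A²/I_B² = (7/165)/(1/495) = 21/1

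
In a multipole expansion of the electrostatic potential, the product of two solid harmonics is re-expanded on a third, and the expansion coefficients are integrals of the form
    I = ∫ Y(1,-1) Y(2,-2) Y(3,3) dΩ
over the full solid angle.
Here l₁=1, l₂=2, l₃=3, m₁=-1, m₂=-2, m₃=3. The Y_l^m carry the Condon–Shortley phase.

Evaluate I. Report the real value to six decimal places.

Rules hold: Σm=0, L=6 even, 1≤3≤3.
N = 3·5·7 = 105
Δ = 0!·2!·4!/7! = 1/105
Racah Σ t=0..0: t=0:+1/4 = 1/4
⇒ 3j(1 2 3; 0 0 0)² = 3/35, sgn -1
Racah Σ t=0..0: t=0:+1/48 = 1/48
⇒ 3j(1 2 3; -1 -2 3)² = 1/7, sgn +1
4πI² = N·(3j₀)²·(3jₘ)² = 9/7
I = -1·√(1.28571/4π) = -0.31986543

-0.319865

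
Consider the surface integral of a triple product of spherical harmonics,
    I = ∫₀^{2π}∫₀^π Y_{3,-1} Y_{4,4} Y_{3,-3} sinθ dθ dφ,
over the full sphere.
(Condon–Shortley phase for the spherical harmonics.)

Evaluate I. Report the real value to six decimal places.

-0.166198

Rules hold: Σm=0, L=10 even, 1≤3≤7.
N = 7·9·7 = 441
Δ = 4!·2!·4!/11! = 1/34650
Racah Σ t=1..3: t=1:−1/72 t=2:+1/16 t=3:−1/72 = 5/144
⇒ 3j(3 4 3; 0 0 0)² = 2/77, sgn -1
Racah Σ t=4..4: t=4:+1/1152 = 1/1152
⇒ 3j(3 4 3; -1 4 -3)² = 1/33, sgn +1
4πI² = N·(3j₀)²·(3jₘ)² = 42/121
I = -1·√(0.347107/4π) = -0.16619847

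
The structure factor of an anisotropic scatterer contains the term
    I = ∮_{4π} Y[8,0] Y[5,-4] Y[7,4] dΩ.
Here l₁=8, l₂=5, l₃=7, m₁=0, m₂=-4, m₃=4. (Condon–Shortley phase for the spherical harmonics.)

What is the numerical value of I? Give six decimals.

0.149578

Rules hold: Σm=0, L=20 even, 3≤7≤13.
N = 17·11·15 = 2805
Δ = 6!·10!·4!/21! = 1/814773960
Racah Σ t=1..5: t=1:−1/87091200 t=2:+1/4976640 t=3:−1/2073600 t=4:+1/4976640 t=5:−1/87091200 = -1/9676800
⇒ 3j(8 5 7; 0 0 0)² = 360/46189, sgn +1
Racah Σ t=0..1: t=0:+1/348364800 t=1:−1/87091200 = -1/116121600
⇒ 3j(8 5 7; 0 -4 4)² = 54/4199, sgn +1
4πI² = N·(3j₀)²·(3jₘ)² = 291600/1037153
I = +1·√(0.281154/4π) = 0.14957789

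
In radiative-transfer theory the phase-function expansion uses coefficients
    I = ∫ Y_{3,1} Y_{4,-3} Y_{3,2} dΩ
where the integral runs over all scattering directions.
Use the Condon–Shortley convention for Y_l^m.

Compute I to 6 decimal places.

Rules hold: Σm=0, L=10 even, 1≤3≤7.
N = 7·9·7 = 441
Δ = 4!·2!·4!/11! = 1/34650
Racah Σ t=1..3: t=1:−1/72 t=2:+1/16 t=3:−1/72 = 5/144
⇒ 3j(3 4 3; 0 0 0)² = 2/77, sgn -1
Racah Σ t=0..1: t=0:+1/288 t=1:−1/144 = -1/288
⇒ 3j(3 4 3; 1 -3 2)² = 1/99, sgn +1
4πI² = N·(3j₀)²·(3jₘ)² = 14/121
I = -1·√(0.115702/4π) = -0.09595473

-0.095955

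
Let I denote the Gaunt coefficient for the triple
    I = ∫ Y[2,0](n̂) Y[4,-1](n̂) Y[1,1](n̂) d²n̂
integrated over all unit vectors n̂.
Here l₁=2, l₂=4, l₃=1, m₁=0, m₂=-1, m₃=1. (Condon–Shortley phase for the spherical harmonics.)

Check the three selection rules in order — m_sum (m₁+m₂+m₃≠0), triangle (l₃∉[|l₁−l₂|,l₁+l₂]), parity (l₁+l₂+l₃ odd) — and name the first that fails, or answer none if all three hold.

m₁+m₂+m₃ = 0 − 1 + 1 = 0  ✓
triangle: |2−4|=2 ≤ l₃=1 ≤ 2+4=6  ✗
parity: l₁+l₂+l₃ = 7 is odd

triangle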